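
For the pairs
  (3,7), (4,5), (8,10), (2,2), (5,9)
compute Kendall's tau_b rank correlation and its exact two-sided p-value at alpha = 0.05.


Step 1: Enumerate the 10 unordered pairs (i,j) with i<j and classify each by sign(x_j-x_i) * sign(y_j-y_i).
  (1,2):dx=+1,dy=-2->D; (1,3):dx=+5,dy=+3->C; (1,4):dx=-1,dy=-5->C; (1,5):dx=+2,dy=+2->C
  (2,3):dx=+4,dy=+5->C; (2,4):dx=-2,dy=-3->C; (2,5):dx=+1,dy=+4->C; (3,4):dx=-6,dy=-8->C
  (3,5):dx=-3,dy=-1->C; (4,5):dx=+3,dy=+7->C
Step 2: C = 9, D = 1, total pairs = 10.
Step 3: tau = (C - D)/(n(n-1)/2) = (9 - 1)/10 = 0.800000.
Step 4: Exact two-sided p-value (enumerate n! = 120 permutations of y under H0): p = 0.083333.
Step 5: alpha = 0.05. fail to reject H0.

tau_b = 0.8000 (C=9, D=1), p = 0.083333, fail to reject H0.


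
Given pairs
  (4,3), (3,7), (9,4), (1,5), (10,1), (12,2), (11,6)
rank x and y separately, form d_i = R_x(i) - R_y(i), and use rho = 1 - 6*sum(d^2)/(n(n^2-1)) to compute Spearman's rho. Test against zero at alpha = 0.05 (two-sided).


Step 1: Rank x and y separately (midranks; no ties here).
rank(x): 4->3, 3->2, 9->4, 1->1, 10->5, 12->7, 11->6
rank(y): 3->3, 7->7, 4->4, 5->5, 1->1, 2->2, 6->6
Step 2: d_i = R_x(i) - R_y(i); compute d_i^2.
  (3-3)^2=0, (2-7)^2=25, (4-4)^2=0, (1-5)^2=16, (5-1)^2=16, (7-2)^2=25, (6-6)^2=0
sum(d^2) = 82.
Step 3: rho = 1 - 6*82 / (7*(7^2 - 1)) = 1 - 492/336 = -0.464286.
Step 4: Under H0, t = rho * sqrt((n-2)/(1-rho^2)) = -1.1722 ~ t(5).
Step 5: Two-sided p-value from the t-distribution with 5 df = 0.293934.
Step 6: alpha = 0.05. fail to reject H0.

rho = -0.4643, p = 0.293934, fail to reject H0 at alpha = 0.05.


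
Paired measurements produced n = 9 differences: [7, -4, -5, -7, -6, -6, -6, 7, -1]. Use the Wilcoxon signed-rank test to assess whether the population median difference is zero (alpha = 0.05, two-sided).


Step 1: Drop any zero differences (none here) and take |d_i|.
|d| = [7, 4, 5, 7, 6, 6, 6, 7, 1]
Step 2: Midrank |d_i| (ties get averaged ranks).
ranks: |7|->8, |4|->2, |5|->3, |7|->8, |6|->5, |6|->5, |6|->5, |7|->8, |1|->1
Step 3: Attach original signs; sum ranks with positive sign and with negative sign.
W+ = 8 + 8 = 16
W- = 2 + 3 + 8 + 5 + 5 + 5 + 1 = 29
(Check: W+ + W- = 45 should equal n(n+1)/2 = 45.)
Step 4: Test statistic W = min(W+, W-) = 16.
Step 5: Ties in |d|, so use the tie-corrected normal approximation.
        E[W] = n(n+1)/4 = 9*10/4 = 22.5.
        Tie groups: |d|=6 (t=3), |d|=7 (t=3); sum(t^3 - t) = 48.
        Var[W] = n(n+1)(2n+1)/24 - sum(t^3-t)/48 = 1710/24 - 48/48 = 70.25.
        z = (W - E[W]) / sqrt(Var[W]) = (16 - 22.5) / 8.3815 = -0.7755.
        Two-sided p = 2*Phi(z) = 0.438035.
Step 6: alpha = 0.05. fail to reject H0.

W+ = 16, W- = 29, W = min = 16, p = 0.438035, fail to reject H0.


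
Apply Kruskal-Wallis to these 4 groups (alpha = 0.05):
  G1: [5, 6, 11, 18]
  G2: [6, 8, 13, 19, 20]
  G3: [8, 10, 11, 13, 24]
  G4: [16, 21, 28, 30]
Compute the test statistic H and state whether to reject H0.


Step 1: Combine all N = 18 observations and assign midranks.
sorted (value, group, rank): (5,G1,1), (6,G1,2.5), (6,G2,2.5), (8,G2,4.5), (8,G3,4.5), (10,G3,6), (11,G1,7.5), (11,G3,7.5), (13,G2,9.5), (13,G3,9.5), (16,G4,11), (18,G1,12), (19,G2,13), (20,G2,14), (21,G4,15), (24,G3,16), (28,G4,17), (30,G4,18)
Step 2: Sum ranks within each group.
R_1 = 23 (n_1 = 4)
R_2 = 43.5 (n_2 = 5)
R_3 = 43.5 (n_3 = 5)
R_4 = 61 (n_4 = 4)
Step 3: H = 12/(N(N+1)) * sum(R_i^2/n_i) - 3(N+1)
     = 12/(18*19) * (23^2/4 + 43.5^2/5 + 43.5^2/5 + 61^2/4) - 3*19
     = 0.035088 * 1819.4 - 57
     = 6.838596.
Step 4: Ties present; correction factor C = 1 - 24/(18^3 - 18) = 0.995872. Corrected H = 6.838596 / 0.995872 = 6.866943.
Step 5: Under H0, H ~ chi^2(3); p-value = 0.076262.
Step 6: alpha = 0.05. fail to reject H0.

H = 6.8669, df = 3, p = 0.076262, fail to reject H0.


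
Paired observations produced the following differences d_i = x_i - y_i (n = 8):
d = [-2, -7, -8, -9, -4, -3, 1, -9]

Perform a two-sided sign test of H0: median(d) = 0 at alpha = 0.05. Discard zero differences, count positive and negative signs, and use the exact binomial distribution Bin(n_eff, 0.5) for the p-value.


Step 1: Discard zero differences. Original n = 8; n_eff = number of nonzero differences = 8.
Nonzero differences (with sign): -2, -7, -8, -9, -4, -3, +1, -9
Step 2: Count signs: positive = 1, negative = 7.
Step 3: Under H0: P(positive) = 0.5, so the number of positives S ~ Bin(8, 0.5).
Step 4: Two-sided exact p-value = sum of Bin(8,0.5) probabilities at or below the observed probability = 0.070312.
Step 5: alpha = 0.05. fail to reject H0.

n_eff = 8, pos = 1, neg = 7, p = 0.070312, fail to reject H0.


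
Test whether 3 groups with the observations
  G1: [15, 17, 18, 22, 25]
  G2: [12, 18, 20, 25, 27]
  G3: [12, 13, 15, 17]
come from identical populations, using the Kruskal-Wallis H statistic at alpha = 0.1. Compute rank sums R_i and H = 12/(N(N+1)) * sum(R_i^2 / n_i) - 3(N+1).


Step 1: Combine all N = 14 observations and assign midranks.
sorted (value, group, rank): (12,G2,1.5), (12,G3,1.5), (13,G3,3), (15,G1,4.5), (15,G3,4.5), (17,G1,6.5), (17,G3,6.5), (18,G1,8.5), (18,G2,8.5), (20,G2,10), (22,G1,11), (25,G1,12.5), (25,G2,12.5), (27,G2,14)
Step 2: Sum ranks within each group.
R_1 = 43 (n_1 = 5)
R_2 = 46.5 (n_2 = 5)
R_3 = 15.5 (n_3 = 4)
Step 3: H = 12/(N(N+1)) * sum(R_i^2/n_i) - 3(N+1)
     = 12/(14*15) * (43^2/5 + 46.5^2/5 + 15.5^2/4) - 3*15
     = 0.057143 * 862.312 - 45
     = 4.275000.
Step 4: Ties present; correction factor C = 1 - 30/(14^3 - 14) = 0.989011. Corrected H = 4.275000 / 0.989011 = 4.322500.
Step 5: Under H0, H ~ chi^2(2); p-value = 0.115181.
Step 6: alpha = 0.1. fail to reject H0.

H = 4.3225, df = 2, p = 0.115181, fail to reject H0.


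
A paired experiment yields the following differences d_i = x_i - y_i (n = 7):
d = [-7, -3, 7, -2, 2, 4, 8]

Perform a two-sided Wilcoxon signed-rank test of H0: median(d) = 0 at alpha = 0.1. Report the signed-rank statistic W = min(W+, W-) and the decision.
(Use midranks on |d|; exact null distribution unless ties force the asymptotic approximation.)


Step 1: Drop any zero differences (none here) and take |d_i|.
|d| = [7, 3, 7, 2, 2, 4, 8]
Step 2: Midrank |d_i| (ties get averaged ranks).
ranks: |7|->5.5, |3|->3, |7|->5.5, |2|->1.5, |2|->1.5, |4|->4, |8|->7
Step 3: Attach original signs; sum ranks with positive sign and with negative sign.
W+ = 5.5 + 1.5 + 4 + 7 = 18
W- = 5.5 + 3 + 1.5 = 10
(Check: W+ + W- = 28 should equal n(n+1)/2 = 28.)
Step 4: Test statistic W = min(W+, W-) = 10.
Step 5: Ties in |d|, so use the tie-corrected normal approximation.
        E[W] = n(n+1)/4 = 7*8/4 = 14.
        Tie groups: |d|=2 (t=2), |d|=7 (t=2); sum(t^3 - t) = 12.
        Var[W] = n(n+1)(2n+1)/24 - sum(t^3-t)/48 = 840/24 - 12/48 = 34.75.
        z = (W - E[W]) / sqrt(Var[W]) = (10 - 14) / 5.8949 = -0.6786.
        Two-sided p = 2*Phi(z) = 0.497422.
Step 6: alpha = 0.1. fail to reject H0.

W+ = 18, W- = 10, W = min = 10, p = 0.497422, fail to reject H0.


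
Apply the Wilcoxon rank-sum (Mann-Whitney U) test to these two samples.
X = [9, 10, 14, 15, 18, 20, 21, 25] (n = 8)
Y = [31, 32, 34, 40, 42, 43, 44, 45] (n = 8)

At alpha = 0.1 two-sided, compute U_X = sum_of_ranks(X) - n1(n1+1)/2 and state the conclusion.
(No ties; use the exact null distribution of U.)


Step 1: Combine and sort all 16 observations; assign midranks.
sorted (value, group): (9,X), (10,X), (14,X), (15,X), (18,X), (20,X), (21,X), (25,X), (31,Y), (32,Y), (34,Y), (40,Y), (42,Y), (43,Y), (44,Y), (45,Y)
ranks: 9->1, 10->2, 14->3, 15->4, 18->5, 20->6, 21->7, 25->8, 31->9, 32->10, 34->11, 40->12, 42->13, 43->14, 44->15, 45->16
Step 2: Rank sum for X: R1 = 1 + 2 + 3 + 4 + 5 + 6 + 7 + 8 = 36.
Step 3: U_X = R1 - n1(n1+1)/2 = 36 - 8*9/2 = 36 - 36 = 0.
       U_Y = n1*n2 - U_X = 64 - 0 = 64.
Step 4: No ties, so the exact null distribution of U (based on enumerating the C(16,8) = 12870 equally likely rank assignments) gives the two-sided p-value.
Step 5: p-value = 0.000155; compare to alpha = 0.1. reject H0.

U_X = 0, p = 0.000155, reject H0 at alpha = 0.1.


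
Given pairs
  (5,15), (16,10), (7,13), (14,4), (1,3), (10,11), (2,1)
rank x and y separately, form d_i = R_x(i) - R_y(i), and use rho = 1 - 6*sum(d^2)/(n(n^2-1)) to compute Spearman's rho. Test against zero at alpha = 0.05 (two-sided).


Step 1: Rank x and y separately (midranks; no ties here).
rank(x): 5->3, 16->7, 7->4, 14->6, 1->1, 10->5, 2->2
rank(y): 15->7, 10->4, 13->6, 4->3, 3->2, 11->5, 1->1
Step 2: d_i = R_x(i) - R_y(i); compute d_i^2.
  (3-7)^2=16, (7-4)^2=9, (4-6)^2=4, (6-3)^2=9, (1-2)^2=1, (5-5)^2=0, (2-1)^2=1
sum(d^2) = 40.
Step 3: rho = 1 - 6*40 / (7*(7^2 - 1)) = 1 - 240/336 = 0.285714.
Step 4: Under H0, t = rho * sqrt((n-2)/(1-rho^2)) = 0.6667 ~ t(5).
Step 5: Two-sided p-value from the t-distribution with 5 df = 0.534509.
Step 6: alpha = 0.05. fail to reject H0.

rho = 0.2857, p = 0.534509, fail to reject H0 at alpha = 0.05.


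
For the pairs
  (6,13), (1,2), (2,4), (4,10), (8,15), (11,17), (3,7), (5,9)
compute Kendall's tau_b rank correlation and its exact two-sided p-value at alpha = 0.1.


Step 1: Enumerate the 28 unordered pairs (i,j) with i<j and classify each by sign(x_j-x_i) * sign(y_j-y_i).
  (1,2):dx=-5,dy=-11->C; (1,3):dx=-4,dy=-9->C; (1,4):dx=-2,dy=-3->C; (1,5):dx=+2,dy=+2->C
  (1,6):dx=+5,dy=+4->C; (1,7):dx=-3,dy=-6->C; (1,8):dx=-1,dy=-4->C; (2,3):dx=+1,dy=+2->C
  (2,4):dx=+3,dy=+8->C; (2,5):dx=+7,dy=+13->C; (2,6):dx=+10,dy=+15->C; (2,7):dx=+2,dy=+5->C
  (2,8):dx=+4,dy=+7->C; (3,4):dx=+2,dy=+6->C; (3,5):dx=+6,dy=+11->C; (3,6):dx=+9,dy=+13->C
  (3,7):dx=+1,dy=+3->C; (3,8):dx=+3,dy=+5->C; (4,5):dx=+4,dy=+5->C; (4,6):dx=+7,dy=+7->C
  (4,7):dx=-1,dy=-3->C; (4,8):dx=+1,dy=-1->D; (5,6):dx=+3,dy=+2->C; (5,7):dx=-5,dy=-8->C
  (5,8):dx=-3,dy=-6->C; (6,7):dx=-8,dy=-10->C; (6,8):dx=-6,dy=-8->C; (7,8):dx=+2,dy=+2->C
Step 2: C = 27, D = 1, total pairs = 28.
Step 3: tau = (C - D)/(n(n-1)/2) = (27 - 1)/28 = 0.928571.
Step 4: Exact two-sided p-value (enumerate n! = 40320 permutations of y under H0): p = 0.000397.
Step 5: alpha = 0.1. reject H0.

tau_b = 0.9286 (C=27, D=1), p = 0.000397, reject H0.


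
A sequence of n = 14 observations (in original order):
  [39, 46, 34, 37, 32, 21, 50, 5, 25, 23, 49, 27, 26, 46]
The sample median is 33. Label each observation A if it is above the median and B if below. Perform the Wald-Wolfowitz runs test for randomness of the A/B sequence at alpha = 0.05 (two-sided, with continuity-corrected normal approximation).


Step 1: Compute median = 33; label A = above, B = below.
Labels in order: AAAABBABBBABBA  (n_A = 7, n_B = 7)
Step 2: Count runs R = 7.
Step 3: Under H0 (random ordering), E[R] = 2*n_A*n_B/(n_A+n_B) + 1 = 2*7*7/14 + 1 = 8.0000.
        Var[R] = 2*n_A*n_B*(2*n_A*n_B - n_A - n_B) / ((n_A+n_B)^2 * (n_A+n_B-1)) = 8232/2548 = 3.2308.
        SD[R] = 1.7974.
Step 4: Continuity-corrected z = (R + 0.5 - E[R]) / SD[R] = (7 + 0.5 - 8.0000) / 1.7974 = -0.2782.
Step 5: Two-sided p-value via normal approximation = 2*(1 - Phi(|z|)) = 0.780879.
Step 6: alpha = 0.05. fail to reject H0.

R = 7, z = -0.2782, p = 0.780879, fail to reject H0.


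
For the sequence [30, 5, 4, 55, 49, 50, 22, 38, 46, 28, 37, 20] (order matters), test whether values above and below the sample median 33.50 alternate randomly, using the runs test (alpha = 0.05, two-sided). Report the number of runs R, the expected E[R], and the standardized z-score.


Step 1: Compute median = 33.50; label A = above, B = below.
Labels in order: BBBAAABAABAB  (n_A = 6, n_B = 6)
Step 2: Count runs R = 7.
Step 3: Under H0 (random ordering), E[R] = 2*n_A*n_B/(n_A+n_B) + 1 = 2*6*6/12 + 1 = 7.0000.
        Var[R] = 2*n_A*n_B*(2*n_A*n_B - n_A - n_B) / ((n_A+n_B)^2 * (n_A+n_B-1)) = 4320/1584 = 2.7273.
        SD[R] = 1.6514.
Step 4: R = E[R], so z = 0 with no continuity correction.
Step 5: Two-sided p-value via normal approximation = 2*(1 - Phi(|z|)) = 1.000000.
Step 6: alpha = 0.05. fail to reject H0.

R = 7, z = 0.0000, p = 1.000000, fail to reject H0.


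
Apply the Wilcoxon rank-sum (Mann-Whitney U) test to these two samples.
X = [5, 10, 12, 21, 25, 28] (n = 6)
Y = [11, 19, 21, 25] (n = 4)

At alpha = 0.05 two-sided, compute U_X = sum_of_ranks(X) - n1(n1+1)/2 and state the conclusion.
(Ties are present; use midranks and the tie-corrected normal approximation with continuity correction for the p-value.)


Step 1: Combine and sort all 10 observations; assign midranks.
sorted (value, group): (5,X), (10,X), (11,Y), (12,X), (19,Y), (21,X), (21,Y), (25,X), (25,Y), (28,X)
ranks: 5->1, 10->2, 11->3, 12->4, 19->5, 21->6.5, 21->6.5, 25->8.5, 25->8.5, 28->10
Step 2: Rank sum for X: R1 = 1 + 2 + 4 + 6.5 + 8.5 + 10 = 32.
Step 3: U_X = R1 - n1(n1+1)/2 = 32 - 6*7/2 = 32 - 21 = 11.
       U_Y = n1*n2 - U_X = 24 - 11 = 13.
Step 4: Ties are present, so use the tie-corrected normal approximation (with continuity correction) for the p-value.
Step 5: p-value = 0.914589; compare to alpha = 0.05. fail to reject H0.

U_X = 11, p = 0.914589, fail to reject H0 at alpha = 0.05.


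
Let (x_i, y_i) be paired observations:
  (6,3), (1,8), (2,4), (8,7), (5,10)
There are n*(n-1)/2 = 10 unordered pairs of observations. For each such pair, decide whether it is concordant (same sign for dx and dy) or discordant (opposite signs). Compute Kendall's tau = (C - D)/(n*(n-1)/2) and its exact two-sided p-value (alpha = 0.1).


Step 1: Enumerate the 10 unordered pairs (i,j) with i<j and classify each by sign(x_j-x_i) * sign(y_j-y_i).
  (1,2):dx=-5,dy=+5->D; (1,3):dx=-4,dy=+1->D; (1,4):dx=+2,dy=+4->C; (1,5):dx=-1,dy=+7->D
  (2,3):dx=+1,dy=-4->D; (2,4):dx=+7,dy=-1->D; (2,5):dx=+4,dy=+2->C; (3,4):dx=+6,dy=+3->C
  (3,5):dx=+3,dy=+6->C; (4,5):dx=-3,dy=+3->D
Step 2: C = 4, D = 6, total pairs = 10.
Step 3: tau = (C - D)/(n(n-1)/2) = (4 - 6)/10 = -0.200000.
Step 4: Exact two-sided p-value (enumerate n! = 120 permutations of y under H0): p = 0.816667.
Step 5: alpha = 0.1. fail to reject H0.

tau_b = -0.2000 (C=4, D=6), p = 0.816667, fail to reject H0.


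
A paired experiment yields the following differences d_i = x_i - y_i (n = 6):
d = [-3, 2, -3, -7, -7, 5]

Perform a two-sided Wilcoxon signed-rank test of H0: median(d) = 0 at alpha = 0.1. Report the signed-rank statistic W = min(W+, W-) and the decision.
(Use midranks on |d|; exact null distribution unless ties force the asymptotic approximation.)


Step 1: Drop any zero differences (none here) and take |d_i|.
|d| = [3, 2, 3, 7, 7, 5]
Step 2: Midrank |d_i| (ties get averaged ranks).
ranks: |3|->2.5, |2|->1, |3|->2.5, |7|->5.5, |7|->5.5, |5|->4
Step 3: Attach original signs; sum ranks with positive sign and with negative sign.
W+ = 1 + 4 = 5
W- = 2.5 + 2.5 + 5.5 + 5.5 = 16
(Check: W+ + W- = 21 should equal n(n+1)/2 = 21.)
Step 4: Test statistic W = min(W+, W-) = 5.
Step 5: Ties in |d|, so use the tie-corrected normal approximation.
        E[W] = n(n+1)/4 = 6*7/4 = 10.5.
        Tie groups: |d|=3 (t=2), |d|=7 (t=2); sum(t^3 - t) = 12.
        Var[W] = n(n+1)(2n+1)/24 - sum(t^3-t)/48 = 546/24 - 12/48 = 22.5.
        z = (W - E[W]) / sqrt(Var[W]) = (5 - 10.5) / 4.7434 = -1.1595.
        Two-sided p = 2*Phi(z) = 0.246252.
Step 6: alpha = 0.1. fail to reject H0.

W+ = 5, W- = 16, W = min = 5, p = 0.246252, fail to reject H0.


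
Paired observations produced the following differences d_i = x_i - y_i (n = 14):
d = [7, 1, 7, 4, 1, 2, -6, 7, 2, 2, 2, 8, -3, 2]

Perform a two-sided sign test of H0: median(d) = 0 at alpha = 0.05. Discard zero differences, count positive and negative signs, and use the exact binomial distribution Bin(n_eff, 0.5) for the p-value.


Step 1: Discard zero differences. Original n = 14; n_eff = number of nonzero differences = 14.
Nonzero differences (with sign): +7, +1, +7, +4, +1, +2, -6, +7, +2, +2, +2, +8, -3, +2
Step 2: Count signs: positive = 12, negative = 2.
Step 3: Under H0: P(positive) = 0.5, so the number of positives S ~ Bin(14, 0.5).
Step 4: Two-sided exact p-value = sum of Bin(14,0.5) probabilities at or below the observed probability = 0.012939.
Step 5: alpha = 0.05. reject H0.

n_eff = 14, pos = 12, neg = 2, p = 0.012939, reject H0.


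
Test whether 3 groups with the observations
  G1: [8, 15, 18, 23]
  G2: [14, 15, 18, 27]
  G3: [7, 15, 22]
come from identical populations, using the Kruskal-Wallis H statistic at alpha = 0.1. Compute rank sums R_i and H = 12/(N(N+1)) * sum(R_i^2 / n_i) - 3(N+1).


Step 1: Combine all N = 11 observations and assign midranks.
sorted (value, group, rank): (7,G3,1), (8,G1,2), (14,G2,3), (15,G1,5), (15,G2,5), (15,G3,5), (18,G1,7.5), (18,G2,7.5), (22,G3,9), (23,G1,10), (27,G2,11)
Step 2: Sum ranks within each group.
R_1 = 24.5 (n_1 = 4)
R_2 = 26.5 (n_2 = 4)
R_3 = 15 (n_3 = 3)
Step 3: H = 12/(N(N+1)) * sum(R_i^2/n_i) - 3(N+1)
     = 12/(11*12) * (24.5^2/4 + 26.5^2/4 + 15^2/3) - 3*12
     = 0.090909 * 400.625 - 36
     = 0.420455.
Step 4: Ties present; correction factor C = 1 - 30/(11^3 - 11) = 0.977273. Corrected H = 0.420455 / 0.977273 = 0.430233.
Step 5: Under H0, H ~ chi^2(2); p-value = 0.806448.
Step 6: alpha = 0.1. fail to reject H0.

H = 0.4302, df = 2, p = 0.806448, fail to reject H0.


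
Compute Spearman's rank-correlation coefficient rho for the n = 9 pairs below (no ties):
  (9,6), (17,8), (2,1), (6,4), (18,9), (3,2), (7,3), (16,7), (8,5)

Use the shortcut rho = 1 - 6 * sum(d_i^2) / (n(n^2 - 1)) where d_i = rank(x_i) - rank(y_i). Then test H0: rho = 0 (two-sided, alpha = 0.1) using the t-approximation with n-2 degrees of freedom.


Step 1: Rank x and y separately (midranks; no ties here).
rank(x): 9->6, 17->8, 2->1, 6->3, 18->9, 3->2, 7->4, 16->7, 8->5
rank(y): 6->6, 8->8, 1->1, 4->4, 9->9, 2->2, 3->3, 7->7, 5->5
Step 2: d_i = R_x(i) - R_y(i); compute d_i^2.
  (6-6)^2=0, (8-8)^2=0, (1-1)^2=0, (3-4)^2=1, (9-9)^2=0, (2-2)^2=0, (4-3)^2=1, (7-7)^2=0, (5-5)^2=0
sum(d^2) = 2.
Step 3: rho = 1 - 6*2 / (9*(9^2 - 1)) = 1 - 12/720 = 0.983333.
Step 4: Under H0, t = rho * sqrt((n-2)/(1-rho^2)) = 14.3096 ~ t(7).
Step 5: Two-sided p-value from the t-distribution with 7 df = 0.000002.
Step 6: alpha = 0.1. reject H0.

rho = 0.9833, p = 0.000002, reject H0 at alpha = 0.1.


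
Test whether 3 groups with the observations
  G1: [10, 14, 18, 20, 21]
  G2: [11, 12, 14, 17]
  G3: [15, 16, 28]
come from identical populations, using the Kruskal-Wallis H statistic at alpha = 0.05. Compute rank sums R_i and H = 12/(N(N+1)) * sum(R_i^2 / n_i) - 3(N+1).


Step 1: Combine all N = 12 observations and assign midranks.
sorted (value, group, rank): (10,G1,1), (11,G2,2), (12,G2,3), (14,G1,4.5), (14,G2,4.5), (15,G3,6), (16,G3,7), (17,G2,8), (18,G1,9), (20,G1,10), (21,G1,11), (28,G3,12)
Step 2: Sum ranks within each group.
R_1 = 35.5 (n_1 = 5)
R_2 = 17.5 (n_2 = 4)
R_3 = 25 (n_3 = 3)
Step 3: H = 12/(N(N+1)) * sum(R_i^2/n_i) - 3(N+1)
     = 12/(12*13) * (35.5^2/5 + 17.5^2/4 + 25^2/3) - 3*13
     = 0.076923 * 536.946 - 39
     = 2.303526.
Step 4: Ties present; correction factor C = 1 - 6/(12^3 - 12) = 0.996503. Corrected H = 2.303526 / 0.996503 = 2.311608.
Step 5: Under H0, H ~ chi^2(2); p-value = 0.314804.
Step 6: alpha = 0.05. fail to reject H0.

H = 2.3116, df = 2, p = 0.314804, fail to reject H0.


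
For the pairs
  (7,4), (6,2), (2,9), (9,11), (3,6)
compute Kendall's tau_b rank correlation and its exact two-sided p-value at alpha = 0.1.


Step 1: Enumerate the 10 unordered pairs (i,j) with i<j and classify each by sign(x_j-x_i) * sign(y_j-y_i).
  (1,2):dx=-1,dy=-2->C; (1,3):dx=-5,dy=+5->D; (1,4):dx=+2,dy=+7->C; (1,5):dx=-4,dy=+2->D
  (2,3):dx=-4,dy=+7->D; (2,4):dx=+3,dy=+9->C; (2,5):dx=-3,dy=+4->D; (3,4):dx=+7,dy=+2->C
  (3,5):dx=+1,dy=-3->D; (4,5):dx=-6,dy=-5->C
Step 2: C = 5, D = 5, total pairs = 10.
Step 3: tau = (C - D)/(n(n-1)/2) = (5 - 5)/10 = 0.000000.
Step 4: Exact two-sided p-value (enumerate n! = 120 permutations of y under H0): p = 1.000000.
Step 5: alpha = 0.1. fail to reject H0.

tau_b = 0.0000 (C=5, D=5), p = 1.000000, fail to reject H0.


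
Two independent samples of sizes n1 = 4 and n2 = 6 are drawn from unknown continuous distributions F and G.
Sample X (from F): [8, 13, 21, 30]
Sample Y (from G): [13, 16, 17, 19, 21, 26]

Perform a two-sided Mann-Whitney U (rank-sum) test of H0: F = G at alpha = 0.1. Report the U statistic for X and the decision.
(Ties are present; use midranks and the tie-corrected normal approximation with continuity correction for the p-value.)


Step 1: Combine and sort all 10 observations; assign midranks.
sorted (value, group): (8,X), (13,X), (13,Y), (16,Y), (17,Y), (19,Y), (21,X), (21,Y), (26,Y), (30,X)
ranks: 8->1, 13->2.5, 13->2.5, 16->4, 17->5, 19->6, 21->7.5, 21->7.5, 26->9, 30->10
Step 2: Rank sum for X: R1 = 1 + 2.5 + 7.5 + 10 = 21.
Step 3: U_X = R1 - n1(n1+1)/2 = 21 - 4*5/2 = 21 - 10 = 11.
       U_Y = n1*n2 - U_X = 24 - 11 = 13.
Step 4: Ties are present, so use the tie-corrected normal approximation (with continuity correction) for the p-value.
Step 5: p-value = 0.914589; compare to alpha = 0.1. fail to reject H0.

U_X = 11, p = 0.914589, fail to reject H0 at alpha = 0.1.


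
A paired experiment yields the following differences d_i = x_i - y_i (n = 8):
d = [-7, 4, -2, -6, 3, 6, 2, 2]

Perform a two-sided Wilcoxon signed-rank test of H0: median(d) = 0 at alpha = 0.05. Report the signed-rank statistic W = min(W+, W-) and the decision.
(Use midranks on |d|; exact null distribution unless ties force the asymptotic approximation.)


Step 1: Drop any zero differences (none here) and take |d_i|.
|d| = [7, 4, 2, 6, 3, 6, 2, 2]
Step 2: Midrank |d_i| (ties get averaged ranks).
ranks: |7|->8, |4|->5, |2|->2, |6|->6.5, |3|->4, |6|->6.5, |2|->2, |2|->2
Step 3: Attach original signs; sum ranks with positive sign and with negative sign.
W+ = 5 + 4 + 6.5 + 2 + 2 = 19.5
W- = 8 + 2 + 6.5 = 16.5
(Check: W+ + W- = 36 should equal n(n+1)/2 = 36.)
Step 4: Test statistic W = min(W+, W-) = 16.5.
Step 5: Ties in |d|, so use the tie-corrected normal approximation.
        E[W] = n(n+1)/4 = 8*9/4 = 18.
        Tie groups: |d|=2 (t=3), |d|=6 (t=2); sum(t^3 - t) = 30.
        Var[W] = n(n+1)(2n+1)/24 - sum(t^3-t)/48 = 1224/24 - 30/48 = 50.375.
        z = (W - E[W]) / sqrt(Var[W]) = (16.5 - 18) / 7.0975 = -0.2113.
        Two-sided p = 2*Phi(z) = 0.832621.
Step 6: alpha = 0.05. fail to reject H0.

W+ = 19.5, W- = 16.5, W = min = 16.5, p = 0.832621, fail to reject H0.


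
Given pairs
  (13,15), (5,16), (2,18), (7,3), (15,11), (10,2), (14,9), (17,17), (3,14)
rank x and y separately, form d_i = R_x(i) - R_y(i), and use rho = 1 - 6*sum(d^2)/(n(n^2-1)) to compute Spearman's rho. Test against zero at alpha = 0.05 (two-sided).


Step 1: Rank x and y separately (midranks; no ties here).
rank(x): 13->6, 5->3, 2->1, 7->4, 15->8, 10->5, 14->7, 17->9, 3->2
rank(y): 15->6, 16->7, 18->9, 3->2, 11->4, 2->1, 9->3, 17->8, 14->5
Step 2: d_i = R_x(i) - R_y(i); compute d_i^2.
  (6-6)^2=0, (3-7)^2=16, (1-9)^2=64, (4-2)^2=4, (8-4)^2=16, (5-1)^2=16, (7-3)^2=16, (9-8)^2=1, (2-5)^2=9
sum(d^2) = 142.
Step 3: rho = 1 - 6*142 / (9*(9^2 - 1)) = 1 - 852/720 = -0.183333.
Step 4: Under H0, t = rho * sqrt((n-2)/(1-rho^2)) = -0.4934 ~ t(7).
Step 5: Two-sided p-value from the t-distribution with 7 df = 0.636820.
Step 6: alpha = 0.05. fail to reject H0.

rho = -0.1833, p = 0.636820, fail to reject H0 at alpha = 0.05.


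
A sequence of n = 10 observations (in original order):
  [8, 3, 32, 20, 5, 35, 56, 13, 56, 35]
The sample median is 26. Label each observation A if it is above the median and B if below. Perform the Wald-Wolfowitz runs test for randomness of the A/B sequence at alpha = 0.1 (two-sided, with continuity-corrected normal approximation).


Step 1: Compute median = 26; label A = above, B = below.
Labels in order: BBABBAABAA  (n_A = 5, n_B = 5)
Step 2: Count runs R = 6.
Step 3: Under H0 (random ordering), E[R] = 2*n_A*n_B/(n_A+n_B) + 1 = 2*5*5/10 + 1 = 6.0000.
        Var[R] = 2*n_A*n_B*(2*n_A*n_B - n_A - n_B) / ((n_A+n_B)^2 * (n_A+n_B-1)) = 2000/900 = 2.2222.
        SD[R] = 1.4907.
Step 4: R = E[R], so z = 0 with no continuity correction.
Step 5: Two-sided p-value via normal approximation = 2*(1 - Phi(|z|)) = 1.000000.
Step 6: alpha = 0.1. fail to reject H0.

R = 6, z = 0.0000, p = 1.000000, fail to reject H0.


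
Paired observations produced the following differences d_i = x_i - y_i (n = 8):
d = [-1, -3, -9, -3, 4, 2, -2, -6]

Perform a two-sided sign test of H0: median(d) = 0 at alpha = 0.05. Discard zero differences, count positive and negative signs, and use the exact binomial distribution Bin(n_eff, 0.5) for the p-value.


Step 1: Discard zero differences. Original n = 8; n_eff = number of nonzero differences = 8.
Nonzero differences (with sign): -1, -3, -9, -3, +4, +2, -2, -6
Step 2: Count signs: positive = 2, negative = 6.
Step 3: Under H0: P(positive) = 0.5, so the number of positives S ~ Bin(8, 0.5).
Step 4: Two-sided exact p-value = sum of Bin(8,0.5) probabilities at or below the observed probability = 0.289062.
Step 5: alpha = 0.05. fail to reject H0.

n_eff = 8, pos = 2, neg = 6, p = 0.289062, fail to reject H0.


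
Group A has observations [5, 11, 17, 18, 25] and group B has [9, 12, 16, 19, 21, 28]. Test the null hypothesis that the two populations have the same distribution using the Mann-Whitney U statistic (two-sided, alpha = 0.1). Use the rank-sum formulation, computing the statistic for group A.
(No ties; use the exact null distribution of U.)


Step 1: Combine and sort all 11 observations; assign midranks.
sorted (value, group): (5,X), (9,Y), (11,X), (12,Y), (16,Y), (17,X), (18,X), (19,Y), (21,Y), (25,X), (28,Y)
ranks: 5->1, 9->2, 11->3, 12->4, 16->5, 17->6, 18->7, 19->8, 21->9, 25->10, 28->11
Step 2: Rank sum for X: R1 = 1 + 3 + 6 + 7 + 10 = 27.
Step 3: U_X = R1 - n1(n1+1)/2 = 27 - 5*6/2 = 27 - 15 = 12.
       U_Y = n1*n2 - U_X = 30 - 12 = 18.
Step 4: No ties, so the exact null distribution of U (based on enumerating the C(11,5) = 462 equally likely rank assignments) gives the two-sided p-value.
Step 5: p-value = 0.662338; compare to alpha = 0.1. fail to reject H0.

U_X = 12, p = 0.662338, fail to reject H0 at alpha = 0.1.


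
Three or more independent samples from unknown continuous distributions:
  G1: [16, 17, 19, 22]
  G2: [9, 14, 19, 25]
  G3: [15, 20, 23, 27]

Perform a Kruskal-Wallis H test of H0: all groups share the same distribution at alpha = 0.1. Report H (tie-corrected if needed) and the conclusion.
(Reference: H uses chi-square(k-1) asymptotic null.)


Step 1: Combine all N = 12 observations and assign midranks.
sorted (value, group, rank): (9,G2,1), (14,G2,2), (15,G3,3), (16,G1,4), (17,G1,5), (19,G1,6.5), (19,G2,6.5), (20,G3,8), (22,G1,9), (23,G3,10), (25,G2,11), (27,G3,12)
Step 2: Sum ranks within each group.
R_1 = 24.5 (n_1 = 4)
R_2 = 20.5 (n_2 = 4)
R_3 = 33 (n_3 = 4)
Step 3: H = 12/(N(N+1)) * sum(R_i^2/n_i) - 3(N+1)
     = 12/(12*13) * (24.5^2/4 + 20.5^2/4 + 33^2/4) - 3*13
     = 0.076923 * 527.375 - 39
     = 1.567308.
Step 4: Ties present; correction factor C = 1 - 6/(12^3 - 12) = 0.996503. Corrected H = 1.567308 / 0.996503 = 1.572807.
Step 5: Under H0, H ~ chi^2(2); p-value = 0.455480.
Step 6: alpha = 0.1. fail to reject H0.

H = 1.5728, df = 2, p = 0.455480, fail to reject H0.


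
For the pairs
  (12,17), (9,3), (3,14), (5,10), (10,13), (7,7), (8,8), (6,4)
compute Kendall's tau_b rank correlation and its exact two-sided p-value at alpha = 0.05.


Step 1: Enumerate the 28 unordered pairs (i,j) with i<j and classify each by sign(x_j-x_i) * sign(y_j-y_i).
  (1,2):dx=-3,dy=-14->C; (1,3):dx=-9,dy=-3->C; (1,4):dx=-7,dy=-7->C; (1,5):dx=-2,dy=-4->C
  (1,6):dx=-5,dy=-10->C; (1,7):dx=-4,dy=-9->C; (1,8):dx=-6,dy=-13->C; (2,3):dx=-6,dy=+11->D
  (2,4):dx=-4,dy=+7->D; (2,5):dx=+1,dy=+10->C; (2,6):dx=-2,dy=+4->D; (2,7):dx=-1,dy=+5->D
  (2,8):dx=-3,dy=+1->D; (3,4):dx=+2,dy=-4->D; (3,5):dx=+7,dy=-1->D; (3,6):dx=+4,dy=-7->D
  (3,7):dx=+5,dy=-6->D; (3,8):dx=+3,dy=-10->D; (4,5):dx=+5,dy=+3->C; (4,6):dx=+2,dy=-3->D
  (4,7):dx=+3,dy=-2->D; (4,8):dx=+1,dy=-6->D; (5,6):dx=-3,dy=-6->C; (5,7):dx=-2,dy=-5->C
  (5,8):dx=-4,dy=-9->C; (6,7):dx=+1,dy=+1->C; (6,8):dx=-1,dy=-3->C; (7,8):dx=-2,dy=-4->C
Step 2: C = 15, D = 13, total pairs = 28.
Step 3: tau = (C - D)/(n(n-1)/2) = (15 - 13)/28 = 0.071429.
Step 4: Exact two-sided p-value (enumerate n! = 40320 permutations of y under H0): p = 0.904861.
Step 5: alpha = 0.05. fail to reject H0.

tau_b = 0.0714 (C=15, D=13), p = 0.904861, fail to reject H0.


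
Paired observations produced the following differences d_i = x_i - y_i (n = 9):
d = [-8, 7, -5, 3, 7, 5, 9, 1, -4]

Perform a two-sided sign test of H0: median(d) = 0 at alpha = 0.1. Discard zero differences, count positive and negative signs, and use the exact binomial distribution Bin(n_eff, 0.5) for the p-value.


Step 1: Discard zero differences. Original n = 9; n_eff = number of nonzero differences = 9.
Nonzero differences (with sign): -8, +7, -5, +3, +7, +5, +9, +1, -4
Step 2: Count signs: positive = 6, negative = 3.
Step 3: Under H0: P(positive) = 0.5, so the number of positives S ~ Bin(9, 0.5).
Step 4: Two-sided exact p-value = sum of Bin(9,0.5) probabilities at or below the observed probability = 0.507812.
Step 5: alpha = 0.1. fail to reject H0.

n_eff = 9, pos = 6, neg = 3, p = 0.507812, fail to reject H0.


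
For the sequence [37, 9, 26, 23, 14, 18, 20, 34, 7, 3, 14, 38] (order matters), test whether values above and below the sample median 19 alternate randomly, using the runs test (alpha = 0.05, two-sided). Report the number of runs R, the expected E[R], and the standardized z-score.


Step 1: Compute median = 19; label A = above, B = below.
Labels in order: ABAABBAABBBA  (n_A = 6, n_B = 6)
Step 2: Count runs R = 7.
Step 3: Under H0 (random ordering), E[R] = 2*n_A*n_B/(n_A+n_B) + 1 = 2*6*6/12 + 1 = 7.0000.
        Var[R] = 2*n_A*n_B*(2*n_A*n_B - n_A - n_B) / ((n_A+n_B)^2 * (n_A+n_B-1)) = 4320/1584 = 2.7273.
        SD[R] = 1.6514.
Step 4: R = E[R], so z = 0 with no continuity correction.
Step 5: Two-sided p-value via normal approximation = 2*(1 - Phi(|z|)) = 1.000000.
Step 6: alpha = 0.05. fail to reject H0.

R = 7, z = 0.0000, p = 1.000000, fail to reject H0.


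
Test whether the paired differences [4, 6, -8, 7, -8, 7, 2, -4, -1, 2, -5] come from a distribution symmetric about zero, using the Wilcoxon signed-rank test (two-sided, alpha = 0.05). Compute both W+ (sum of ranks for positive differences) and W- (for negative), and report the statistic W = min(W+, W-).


Step 1: Drop any zero differences (none here) and take |d_i|.
|d| = [4, 6, 8, 7, 8, 7, 2, 4, 1, 2, 5]
Step 2: Midrank |d_i| (ties get averaged ranks).
ranks: |4|->4.5, |6|->7, |8|->10.5, |7|->8.5, |8|->10.5, |7|->8.5, |2|->2.5, |4|->4.5, |1|->1, |2|->2.5, |5|->6
Step 3: Attach original signs; sum ranks with positive sign and with negative sign.
W+ = 4.5 + 7 + 8.5 + 8.5 + 2.5 + 2.5 = 33.5
W- = 10.5 + 10.5 + 4.5 + 1 + 6 = 32.5
(Check: W+ + W- = 66 should equal n(n+1)/2 = 66.)
Step 4: Test statistic W = min(W+, W-) = 32.5.
Step 5: Ties in |d|, so use the tie-corrected normal approximation.
        E[W] = n(n+1)/4 = 11*12/4 = 33.
        Tie groups: |d|=2 (t=2), |d|=4 (t=2), |d|=7 (t=2), |d|=8 (t=2); sum(t^3 - t) = 24.
        Var[W] = n(n+1)(2n+1)/24 - sum(t^3-t)/48 = 3036/24 - 24/48 = 126.
        z = (W - E[W]) / sqrt(Var[W]) = (32.5 - 33) / 11.2250 = -0.0445.
        Two-sided p = 2*Phi(z) = 0.964471.
Step 6: alpha = 0.05. fail to reject H0.

W+ = 33.5, W- = 32.5, W = min = 32.5, p = 0.964471, fail to reject H0.


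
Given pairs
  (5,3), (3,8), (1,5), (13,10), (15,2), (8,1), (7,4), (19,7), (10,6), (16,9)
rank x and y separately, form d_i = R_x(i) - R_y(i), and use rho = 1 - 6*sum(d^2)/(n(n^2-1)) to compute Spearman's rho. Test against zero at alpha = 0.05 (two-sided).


Step 1: Rank x and y separately (midranks; no ties here).
rank(x): 5->3, 3->2, 1->1, 13->7, 15->8, 8->5, 7->4, 19->10, 10->6, 16->9
rank(y): 3->3, 8->8, 5->5, 10->10, 2->2, 1->1, 4->4, 7->7, 6->6, 9->9
Step 2: d_i = R_x(i) - R_y(i); compute d_i^2.
  (3-3)^2=0, (2-8)^2=36, (1-5)^2=16, (7-10)^2=9, (8-2)^2=36, (5-1)^2=16, (4-4)^2=0, (10-7)^2=9, (6-6)^2=0, (9-9)^2=0
sum(d^2) = 122.
Step 3: rho = 1 - 6*122 / (10*(10^2 - 1)) = 1 - 732/990 = 0.260606.
Step 4: Under H0, t = rho * sqrt((n-2)/(1-rho^2)) = 0.7635 ~ t(8).
Step 5: Two-sided p-value from the t-distribution with 8 df = 0.467089.
Step 6: alpha = 0.05. fail to reject H0.

rho = 0.2606, p = 0.467089, fail to reject H0 at alpha = 0.05.


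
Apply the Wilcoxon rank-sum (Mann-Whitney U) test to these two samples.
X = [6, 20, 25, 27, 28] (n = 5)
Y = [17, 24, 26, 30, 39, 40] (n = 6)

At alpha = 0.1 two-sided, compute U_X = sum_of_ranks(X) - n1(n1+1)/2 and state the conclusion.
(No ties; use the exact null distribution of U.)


Step 1: Combine and sort all 11 observations; assign midranks.
sorted (value, group): (6,X), (17,Y), (20,X), (24,Y), (25,X), (26,Y), (27,X), (28,X), (30,Y), (39,Y), (40,Y)
ranks: 6->1, 17->2, 20->3, 24->4, 25->5, 26->6, 27->7, 28->8, 30->9, 39->10, 40->11
Step 2: Rank sum for X: R1 = 1 + 3 + 5 + 7 + 8 = 24.
Step 3: U_X = R1 - n1(n1+1)/2 = 24 - 5*6/2 = 24 - 15 = 9.
       U_Y = n1*n2 - U_X = 30 - 9 = 21.
Step 4: No ties, so the exact null distribution of U (based on enumerating the C(11,5) = 462 equally likely rank assignments) gives the two-sided p-value.
Step 5: p-value = 0.329004; compare to alpha = 0.1. fail to reject H0.

U_X = 9, p = 0.329004, fail to reject H0 at alpha = 0.1.


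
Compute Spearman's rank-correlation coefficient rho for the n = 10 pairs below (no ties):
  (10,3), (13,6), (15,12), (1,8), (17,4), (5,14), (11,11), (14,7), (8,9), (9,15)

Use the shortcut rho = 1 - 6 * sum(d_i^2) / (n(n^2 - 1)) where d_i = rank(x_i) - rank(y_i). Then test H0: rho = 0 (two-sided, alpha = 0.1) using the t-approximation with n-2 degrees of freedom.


Step 1: Rank x and y separately (midranks; no ties here).
rank(x): 10->5, 13->7, 15->9, 1->1, 17->10, 5->2, 11->6, 14->8, 8->3, 9->4
rank(y): 3->1, 6->3, 12->8, 8->5, 4->2, 14->9, 11->7, 7->4, 9->6, 15->10
Step 2: d_i = R_x(i) - R_y(i); compute d_i^2.
  (5-1)^2=16, (7-3)^2=16, (9-8)^2=1, (1-5)^2=16, (10-2)^2=64, (2-9)^2=49, (6-7)^2=1, (8-4)^2=16, (3-6)^2=9, (4-10)^2=36
sum(d^2) = 224.
Step 3: rho = 1 - 6*224 / (10*(10^2 - 1)) = 1 - 1344/990 = -0.357576.
Step 4: Under H0, t = rho * sqrt((n-2)/(1-rho^2)) = -1.0830 ~ t(8).
Step 5: Two-sided p-value from the t-distribution with 8 df = 0.310376.
Step 6: alpha = 0.1. fail to reject H0.

rho = -0.3576, p = 0.310376, fail to reject H0 at alpha = 0.1.


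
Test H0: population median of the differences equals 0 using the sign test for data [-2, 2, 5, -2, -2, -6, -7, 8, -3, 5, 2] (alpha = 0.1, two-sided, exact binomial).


Step 1: Discard zero differences. Original n = 11; n_eff = number of nonzero differences = 11.
Nonzero differences (with sign): -2, +2, +5, -2, -2, -6, -7, +8, -3, +5, +2
Step 2: Count signs: positive = 5, negative = 6.
Step 3: Under H0: P(positive) = 0.5, so the number of positives S ~ Bin(11, 0.5).
Step 4: Two-sided exact p-value = sum of Bin(11,0.5) probabilities at or below the observed probability = 1.000000.
Step 5: alpha = 0.1. fail to reject H0.

n_eff = 11, pos = 5, neg = 6, p = 1.000000, fail to reject H0.


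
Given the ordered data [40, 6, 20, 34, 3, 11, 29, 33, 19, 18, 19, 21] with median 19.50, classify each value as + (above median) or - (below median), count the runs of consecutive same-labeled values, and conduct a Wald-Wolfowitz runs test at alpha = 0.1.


Step 1: Compute median = 19.50; label A = above, B = below.
Labels in order: ABAABBAABBBA  (n_A = 6, n_B = 6)
Step 2: Count runs R = 7.
Step 3: Under H0 (random ordering), E[R] = 2*n_A*n_B/(n_A+n_B) + 1 = 2*6*6/12 + 1 = 7.0000.
        Var[R] = 2*n_A*n_B*(2*n_A*n_B - n_A - n_B) / ((n_A+n_B)^2 * (n_A+n_B-1)) = 4320/1584 = 2.7273.
        SD[R] = 1.6514.
Step 4: R = E[R], so z = 0 with no continuity correction.
Step 5: Two-sided p-value via normal approximation = 2*(1 - Phi(|z|)) = 1.000000.
Step 6: alpha = 0.1. fail to reject H0.

R = 7, z = 0.0000, p = 1.000000, fail to reject H0.


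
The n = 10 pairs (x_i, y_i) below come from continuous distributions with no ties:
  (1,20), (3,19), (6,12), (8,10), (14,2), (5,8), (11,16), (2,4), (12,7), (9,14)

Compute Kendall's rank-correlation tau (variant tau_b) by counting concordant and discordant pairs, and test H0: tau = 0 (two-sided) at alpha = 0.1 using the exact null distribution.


Step 1: Enumerate the 45 unordered pairs (i,j) with i<j and classify each by sign(x_j-x_i) * sign(y_j-y_i).
  (1,2):dx=+2,dy=-1->D; (1,3):dx=+5,dy=-8->D; (1,4):dx=+7,dy=-10->D; (1,5):dx=+13,dy=-18->D
  (1,6):dx=+4,dy=-12->D; (1,7):dx=+10,dy=-4->D; (1,8):dx=+1,dy=-16->D; (1,9):dx=+11,dy=-13->D
  (1,10):dx=+8,dy=-6->D; (2,3):dx=+3,dy=-7->D; (2,4):dx=+5,dy=-9->D; (2,5):dx=+11,dy=-17->D
  (2,6):dx=+2,dy=-11->D; (2,7):dx=+8,dy=-3->D; (2,8):dx=-1,dy=-15->C; (2,9):dx=+9,dy=-12->D
  (2,10):dx=+6,dy=-5->D; (3,4):dx=+2,dy=-2->D; (3,5):dx=+8,dy=-10->D; (3,6):dx=-1,dy=-4->C
  (3,7):dx=+5,dy=+4->C; (3,8):dx=-4,dy=-8->C; (3,9):dx=+6,dy=-5->D; (3,10):dx=+3,dy=+2->C
  (4,5):dx=+6,dy=-8->D; (4,6):dx=-3,dy=-2->C; (4,7):dx=+3,dy=+6->C; (4,8):dx=-6,dy=-6->C
  (4,9):dx=+4,dy=-3->D; (4,10):dx=+1,dy=+4->C; (5,6):dx=-9,dy=+6->D; (5,7):dx=-3,dy=+14->D
  (5,8):dx=-12,dy=+2->D; (5,9):dx=-2,dy=+5->D; (5,10):dx=-5,dy=+12->D; (6,7):dx=+6,dy=+8->C
  (6,8):dx=-3,dy=-4->C; (6,9):dx=+7,dy=-1->D; (6,10):dx=+4,dy=+6->C; (7,8):dx=-9,dy=-12->C
  (7,9):dx=+1,dy=-9->D; (7,10):dx=-2,dy=-2->C; (8,9):dx=+10,dy=+3->C; (8,10):dx=+7,dy=+10->C
  (9,10):dx=-3,dy=+7->D
Step 2: C = 16, D = 29, total pairs = 45.
Step 3: tau = (C - D)/(n(n-1)/2) = (16 - 29)/45 = -0.288889.
Step 4: Exact two-sided p-value (enumerate n! = 3628800 permutations of y under H0): p = 0.291248.
Step 5: alpha = 0.1. fail to reject H0.

tau_b = -0.2889 (C=16, D=29), p = 0.291248, fail to reject H0.


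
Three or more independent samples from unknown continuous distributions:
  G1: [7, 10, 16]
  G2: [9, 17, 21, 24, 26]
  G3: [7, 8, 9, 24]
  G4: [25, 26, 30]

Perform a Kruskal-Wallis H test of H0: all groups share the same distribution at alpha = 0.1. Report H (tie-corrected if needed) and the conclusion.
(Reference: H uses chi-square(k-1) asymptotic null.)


Step 1: Combine all N = 15 observations and assign midranks.
sorted (value, group, rank): (7,G1,1.5), (7,G3,1.5), (8,G3,3), (9,G2,4.5), (9,G3,4.5), (10,G1,6), (16,G1,7), (17,G2,8), (21,G2,9), (24,G2,10.5), (24,G3,10.5), (25,G4,12), (26,G2,13.5), (26,G4,13.5), (30,G4,15)
Step 2: Sum ranks within each group.
R_1 = 14.5 (n_1 = 3)
R_2 = 45.5 (n_2 = 5)
R_3 = 19.5 (n_3 = 4)
R_4 = 40.5 (n_4 = 3)
Step 3: H = 12/(N(N+1)) * sum(R_i^2/n_i) - 3(N+1)
     = 12/(15*16) * (14.5^2/3 + 45.5^2/5 + 19.5^2/4 + 40.5^2/3) - 3*16
     = 0.050000 * 1125.95 - 48
     = 8.297292.
Step 4: Ties present; correction factor C = 1 - 24/(15^3 - 15) = 0.992857. Corrected H = 8.297292 / 0.992857 = 8.356984.
Step 5: Under H0, H ~ chi^2(3); p-value = 0.039182.
Step 6: alpha = 0.1. reject H0.

H = 8.3570, df = 3, p = 0.039182, reject H0.


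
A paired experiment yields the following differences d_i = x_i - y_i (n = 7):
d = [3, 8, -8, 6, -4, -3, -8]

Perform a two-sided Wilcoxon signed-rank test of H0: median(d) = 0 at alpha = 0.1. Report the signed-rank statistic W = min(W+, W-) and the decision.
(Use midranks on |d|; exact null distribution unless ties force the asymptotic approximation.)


Step 1: Drop any zero differences (none here) and take |d_i|.
|d| = [3, 8, 8, 6, 4, 3, 8]
Step 2: Midrank |d_i| (ties get averaged ranks).
ranks: |3|->1.5, |8|->6, |8|->6, |6|->4, |4|->3, |3|->1.5, |8|->6
Step 3: Attach original signs; sum ranks with positive sign and with negative sign.
W+ = 1.5 + 6 + 4 = 11.5
W- = 6 + 3 + 1.5 + 6 = 16.5
(Check: W+ + W- = 28 should equal n(n+1)/2 = 28.)
Step 4: Test statistic W = min(W+, W-) = 11.5.
Step 5: Ties in |d|, so use the tie-corrected normal approximation.
        E[W] = n(n+1)/4 = 7*8/4 = 14.
        Tie groups: |d|=3 (t=2), |d|=8 (t=3); sum(t^3 - t) = 30.
        Var[W] = n(n+1)(2n+1)/24 - sum(t^3-t)/48 = 840/24 - 30/48 = 34.375.
        z = (W - E[W]) / sqrt(Var[W]) = (11.5 - 14) / 5.8630 = -0.4264.
        Two-sided p = 2*Phi(z) = 0.669815.
Step 6: alpha = 0.1. fail to reject H0.

W+ = 11.5, W- = 16.5, W = min = 11.5, p = 0.669815, fail to reject H0.


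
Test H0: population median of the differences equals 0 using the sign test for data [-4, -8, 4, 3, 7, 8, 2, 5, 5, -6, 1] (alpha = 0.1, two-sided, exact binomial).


Step 1: Discard zero differences. Original n = 11; n_eff = number of nonzero differences = 11.
Nonzero differences (with sign): -4, -8, +4, +3, +7, +8, +2, +5, +5, -6, +1
Step 2: Count signs: positive = 8, negative = 3.
Step 3: Under H0: P(positive) = 0.5, so the number of positives S ~ Bin(11, 0.5).
Step 4: Two-sided exact p-value = sum of Bin(11,0.5) probabilities at or below the observed probability = 0.226562.
Step 5: alpha = 0.1. fail to reject H0.

n_eff = 11, pos = 8, neg = 3, p = 0.226562, fail to reject H0.
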